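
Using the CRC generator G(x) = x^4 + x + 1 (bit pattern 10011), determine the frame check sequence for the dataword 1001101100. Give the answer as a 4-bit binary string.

0111

Append 4 zeros: 10011011000000. Divide by 10011 (XOR where the leading bit is 1):
  pos 0: 10011 XOR 10011 = 00000
  pos 6: 11000 XOR 10011 = 01011
  pos 7: 10110 XOR 10011 = 00101
  pos 9: 10100 XOR 10011 = 00111
Remainder (last 4 bits) = 0111. This is the CRC / FCS.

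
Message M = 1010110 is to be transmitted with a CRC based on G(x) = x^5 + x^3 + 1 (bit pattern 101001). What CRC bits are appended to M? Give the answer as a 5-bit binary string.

Append 5 zeros: 101011000000. Divide by 101001 (XOR where the leading bit is 1):
  pos 0: 101011 XOR 101001 = 000010
  pos 4: 100000 XOR 101001 = 001001
  pos 6: 100100 XOR 101001 = 001101
Remainder (last 5 bits) = 01101. This is the CRC / FCS.

01101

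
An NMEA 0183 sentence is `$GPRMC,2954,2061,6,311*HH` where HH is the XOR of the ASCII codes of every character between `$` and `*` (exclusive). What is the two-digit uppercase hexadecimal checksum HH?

41

XOR the ASCII codes of the payload characters:
  'G' = 0x47 → acc = 0x47
  'P' = 0x50 → acc = 0x17
  'R' = 0x52 → acc = 0x45
  'M' = 0x4D → acc = 0x08
  'C' = 0x43 → acc = 0x4B
  ',' = 0x2C → acc = 0x67
  '2' = 0x32 → acc = 0x55
  '9' = 0x39 → acc = 0x6C
  '5' = 0x35 → acc = 0x59
  '4' = 0x34 → acc = 0x6D
  ',' = 0x2C → acc = 0x41
  '2' = 0x32 → acc = 0x73
  '0' = 0x30 → acc = 0x43
  '6' = 0x36 → acc = 0x75
  '1' = 0x31 → acc = 0x44
  ',' = 0x2C → acc = 0x68
  '6' = 0x36 → acc = 0x5E
  ',' = 0x2C → acc = 0x72
  '3' = 0x33 → acc = 0x41
  '1' = 0x31 → acc = 0x70
  '1' = 0x31 → acc = 0x41
Checksum = 0x41.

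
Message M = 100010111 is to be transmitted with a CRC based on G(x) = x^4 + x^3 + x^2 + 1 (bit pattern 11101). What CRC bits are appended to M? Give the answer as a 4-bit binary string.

Append 4 zeros: 1000101110000. Divide by 11101 (XOR where the leading bit is 1):
  pos 0: 10001 XOR 11101 = 01100
  pos 1: 11000 XOR 11101 = 00101
  pos 3: 10111 XOR 11101 = 01010
  pos 4: 10101 XOR 11101 = 01000
  pos 5: 10000 XOR 11101 = 01101
  pos 6: 11010 XOR 11101 = 00111
  pos 8: 11100 XOR 11101 = 00001
Remainder (last 4 bits) = 0001. This is the CRC / FCS.

0001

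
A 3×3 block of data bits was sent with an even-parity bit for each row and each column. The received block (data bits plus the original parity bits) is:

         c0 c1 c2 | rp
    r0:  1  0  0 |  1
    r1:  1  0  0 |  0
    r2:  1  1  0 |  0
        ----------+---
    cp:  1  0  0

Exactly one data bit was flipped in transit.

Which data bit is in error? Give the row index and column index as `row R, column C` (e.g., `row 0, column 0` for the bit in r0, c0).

Recompute each row's even parity and compare to rp:
  r0: data parity 1, sent rp 1 → ok
  r1: data parity 1, sent rp 0 → mismatch
  r2: data parity 0, sent rp 0 → ok
Recompute each column's even parity and compare to cp:
  c0: data parity 1, sent cp 1 → ok
  c1: data parity 1, sent cp 0 → mismatch
  c2: data parity 0, sent cp 0 → ok
Exactly one row (r1) and one column (c1) fail → the flipped bit is at their intersection.

row 1, column 1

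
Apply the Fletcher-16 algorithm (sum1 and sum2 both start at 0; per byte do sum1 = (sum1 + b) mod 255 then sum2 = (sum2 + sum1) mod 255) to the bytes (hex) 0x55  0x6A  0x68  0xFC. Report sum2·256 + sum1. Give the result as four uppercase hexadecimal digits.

6225

Running sums (mod 255):
  after byte 0 (0x55): sum1=85, sum2=85
  after byte 1 (0x6A): sum1=191, sum2=21
  after byte 2 (0x68): sum1=40, sum2=61
  after byte 3 (0xFC): sum1=37, sum2=98
Checksum = sum2·256 + sum1 = 98·256 + 37 = 25125 = 0x6225.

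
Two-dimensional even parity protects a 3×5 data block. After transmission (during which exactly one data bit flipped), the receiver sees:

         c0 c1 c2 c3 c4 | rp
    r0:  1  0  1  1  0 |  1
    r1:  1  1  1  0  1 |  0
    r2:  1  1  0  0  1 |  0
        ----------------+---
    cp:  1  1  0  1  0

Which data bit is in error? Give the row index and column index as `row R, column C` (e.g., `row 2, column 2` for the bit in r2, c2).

row 2, column 1

Recompute each row's even parity and compare to rp:
  r0: data parity 1, sent rp 1 → ok
  r1: data parity 0, sent rp 0 → ok
  r2: data parity 1, sent rp 0 → mismatch
Recompute each column's even parity and compare to cp:
  c0: data parity 1, sent cp 1 → ok
  c1: data parity 0, sent cp 1 → mismatch
  c2: data parity 0, sent cp 0 → ok
  c3: data parity 1, sent cp 1 → ok
  c4: data parity 0, sent cp 0 → ok
Exactly one row (r2) and one column (c1) fail → the flipped bit is at their intersection.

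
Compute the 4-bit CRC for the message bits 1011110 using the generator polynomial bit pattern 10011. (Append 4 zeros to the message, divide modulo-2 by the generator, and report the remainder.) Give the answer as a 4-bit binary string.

0011

Append 4 zeros: 10111100000. Divide by 10011 (XOR where the leading bit is 1):
  pos 0: 10111 XOR 10011 = 00100
  pos 2: 10010 XOR 10011 = 00001
  pos 6: 10000 XOR 10011 = 00011
Remainder (last 4 bits) = 0011. This is the CRC / FCS.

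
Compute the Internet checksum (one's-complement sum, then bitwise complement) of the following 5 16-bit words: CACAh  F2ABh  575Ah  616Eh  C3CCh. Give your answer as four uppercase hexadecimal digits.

C5F3

One's-complement addition (fold any carry out of bit 15 back into bit 0):
  0xCACA + 0xF2AB = 0x1BD75 → wrap carry → 0xBD76
  0xBD76 + 0x575A = 0x114D0 → wrap carry → 0x14D1
  0x14D1 + 0x616E = 0x0763F
  0x763F + 0xC3CC = 0x13A0B → wrap carry → 0x3A0C
One's-complement sum = 0x3A0C.
Checksum = ~0x3A0C & 0xFFFF = 0xC5F3.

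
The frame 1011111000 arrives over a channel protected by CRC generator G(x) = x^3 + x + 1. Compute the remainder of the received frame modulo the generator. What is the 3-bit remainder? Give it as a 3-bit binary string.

Modulo-2 division of 1011111000 by 1011:
  pos 0: 1011 XOR 1011 = 0000
  pos 4: 1110 XOR 1011 = 0101
  pos 5: 1010 XOR 1011 = 0001
Remainder = 010 (nonzero — an error is detected).

010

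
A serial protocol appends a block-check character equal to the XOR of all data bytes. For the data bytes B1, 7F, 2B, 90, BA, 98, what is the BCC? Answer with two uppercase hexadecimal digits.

57

XOR the bytes together:
  start with 0xB1
  0xB1 ⊕ 0x7F = 0xCE
  0xCE ⊕ 0x2B = 0xE5
  0xE5 ⊕ 0x90 = 0x75
  0x75 ⊕ 0xBA = 0xCF
  0xCF ⊕ 0x98 = 0x57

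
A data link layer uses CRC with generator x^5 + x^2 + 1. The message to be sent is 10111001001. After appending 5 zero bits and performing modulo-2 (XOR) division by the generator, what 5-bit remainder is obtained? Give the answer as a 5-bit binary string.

Append 5 zeros: 1011100100100000. Divide by 100101 (XOR where the leading bit is 1):
  pos 0: 101110 XOR 100101 = 001011
  pos 2: 101101 XOR 100101 = 001000
  pos 4: 100000 XOR 100101 = 000101
  pos 7: 101100 XOR 100101 = 001001
  pos 9: 100100 XOR 100101 = 000001
Remainder (last 5 bits) = 00010. This is the CRC / FCS.

00010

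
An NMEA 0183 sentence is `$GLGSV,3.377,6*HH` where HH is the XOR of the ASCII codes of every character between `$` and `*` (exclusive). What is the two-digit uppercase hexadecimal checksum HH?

XOR the ASCII codes of the payload characters:
  'G' = 0x47 → acc = 0x47
  'L' = 0x4C → acc = 0x0B
  'G' = 0x47 → acc = 0x4C
  'S' = 0x53 → acc = 0x1F
  'V' = 0x56 → acc = 0x49
  ',' = 0x2C → acc = 0x65
  '3' = 0x33 → acc = 0x56
  '.' = 0x2E → acc = 0x78
  '3' = 0x33 → acc = 0x4B
  '7' = 0x37 → acc = 0x7C
  '7' = 0x37 → acc = 0x4B
  ',' = 0x2C → acc = 0x67
  '6' = 0x36 → acc = 0x51
Checksum = 0x51.

51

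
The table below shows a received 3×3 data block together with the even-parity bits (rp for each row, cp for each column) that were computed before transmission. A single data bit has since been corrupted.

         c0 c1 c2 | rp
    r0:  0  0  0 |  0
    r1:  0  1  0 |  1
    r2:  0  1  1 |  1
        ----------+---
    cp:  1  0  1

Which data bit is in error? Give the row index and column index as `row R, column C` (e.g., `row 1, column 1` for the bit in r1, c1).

row 2, column 0

Recompute each row's even parity and compare to rp:
  r0: data parity 0, sent rp 0 → ok
  r1: data parity 1, sent rp 1 → ok
  r2: data parity 0, sent rp 1 → mismatch
Recompute each column's even parity and compare to cp:
  c0: data parity 0, sent cp 1 → mismatch
  c1: data parity 0, sent cp 0 → ok
  c2: data parity 1, sent cp 1 → ok
Exactly one row (r2) and one column (c0) fail → the flipped bit is at their intersection.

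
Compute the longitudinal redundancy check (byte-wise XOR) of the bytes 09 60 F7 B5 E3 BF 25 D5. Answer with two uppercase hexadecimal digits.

XOR the bytes together:
  start with 0x09
  0x09 ⊕ 0x60 = 0x69
  0x69 ⊕ 0xF7 = 0x9E
  0x9E ⊕ 0xB5 = 0x2B
  0x2B ⊕ 0xE3 = 0xC8
  0xC8 ⊕ 0xBF = 0x77
  0x77 ⊕ 0x25 = 0x52
  0x52 ⊕ 0xD5 = 0x87

87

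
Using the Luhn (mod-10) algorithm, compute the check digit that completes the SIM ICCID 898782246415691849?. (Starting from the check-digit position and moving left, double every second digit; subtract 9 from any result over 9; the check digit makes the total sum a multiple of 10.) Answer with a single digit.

Partial digits right→left: 9 4 8 1 9 6 5 1 4 6 4 2 2 8 7 8 9 8
Double every second digit counting from the check-digit position (so the 1st, 3rd, 5th, ... of the partial from the right).
  doubled (with −9 where >9): 9 7 9 1 8 8 4 5 9 → sum 60
  kept as-is: 4 1 6 1 6 2 8 8 8 → sum 44
Total = 60 + 44 = 104.
Check digit = (10 − (104 mod 10)) mod 10 = 6.

6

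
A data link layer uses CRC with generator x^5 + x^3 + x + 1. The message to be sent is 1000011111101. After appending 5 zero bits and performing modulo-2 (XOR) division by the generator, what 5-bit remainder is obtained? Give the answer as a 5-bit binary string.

11110

Append 5 zeros: 100001111110100000. Divide by 101011 (XOR where the leading bit is 1):
  pos 0: 100001 XOR 101011 = 001010
  pos 2: 101011 XOR 101011 = 000000
  pos 8: 111010 XOR 101011 = 010001
  pos 9: 100010 XOR 101011 = 001001
  pos 11: 100100 XOR 101011 = 001111
Remainder (last 5 bits) = 11110. This is the CRC / FCS.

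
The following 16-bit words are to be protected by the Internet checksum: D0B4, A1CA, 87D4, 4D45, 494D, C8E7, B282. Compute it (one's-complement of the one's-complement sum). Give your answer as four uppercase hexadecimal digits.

One's-complement addition (fold any carry out of bit 15 back into bit 0):
  0xD0B4 + 0xA1CA = 0x1727E → wrap carry → 0x727F
  0x727F + 0x87D4 = 0x0FA53
  0xFA53 + 0x4D45 = 0x14798 → wrap carry → 0x4799
  0x4799 + 0x494D = 0x090E6
  0x90E6 + 0xC8E7 = 0x159CD → wrap carry → 0x59CE
  0x59CE + 0xB282 = 0x10C50 → wrap carry → 0x0C51
One's-complement sum = 0x0C51.
Checksum = ~0x0C51 & 0xFFFF = 0xF3AE.

F3AE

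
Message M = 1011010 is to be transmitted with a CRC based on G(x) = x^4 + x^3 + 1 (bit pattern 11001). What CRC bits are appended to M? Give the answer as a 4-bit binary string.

Append 4 zeros: 10110100000. Divide by 11001 (XOR where the leading bit is 1):
  pos 0: 10110 XOR 11001 = 01111
  pos 1: 11111 XOR 11001 = 00110
  pos 3: 11000 XOR 11001 = 00001
Remainder (last 4 bits) = 1000. This is the CRC / FCS.

1000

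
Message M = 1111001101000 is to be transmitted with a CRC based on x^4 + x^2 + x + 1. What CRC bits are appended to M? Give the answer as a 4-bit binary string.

0001

Append 4 zeros: 11110011010000000. Divide by 10111 (XOR where the leading bit is 1):
  pos 0: 11110 XOR 10111 = 01001
  pos 1: 10010 XOR 10111 = 00101
  pos 3: 10111 XOR 10111 = 00000
  pos 9: 10000 XOR 10111 = 00111
  pos 11: 11100 XOR 10111 = 01011
  pos 12: 10110 XOR 10111 = 00001
Remainder (last 4 bits) = 0001. This is the CRC / FCS.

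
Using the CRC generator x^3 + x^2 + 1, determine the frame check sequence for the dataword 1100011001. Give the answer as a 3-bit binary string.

Append 3 zeros: 1100011001000. Divide by 1101 (XOR where the leading bit is 1):
  pos 0: 1100 XOR 1101 = 0001
  pos 3: 1011 XOR 1101 = 0110
  pos 4: 1100 XOR 1101 = 0001
  pos 7: 1010 XOR 1101 = 0111
  pos 8: 1110 XOR 1101 = 0011
Remainder (last 3 bits) = 110. This is the CRC / FCS.

110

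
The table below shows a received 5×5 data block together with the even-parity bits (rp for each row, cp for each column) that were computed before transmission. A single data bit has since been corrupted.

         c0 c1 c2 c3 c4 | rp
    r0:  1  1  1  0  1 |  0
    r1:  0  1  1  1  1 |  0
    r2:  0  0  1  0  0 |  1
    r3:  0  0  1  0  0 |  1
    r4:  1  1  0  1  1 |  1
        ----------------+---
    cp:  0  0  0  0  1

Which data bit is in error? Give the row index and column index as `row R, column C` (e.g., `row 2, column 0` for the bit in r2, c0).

row 4, column 1

Recompute each row's even parity and compare to rp:
  r0: data parity 0, sent rp 0 → ok
  r1: data parity 0, sent rp 0 → ok
  r2: data parity 1, sent rp 1 → ok
  r3: data parity 1, sent rp 1 → ok
  r4: data parity 0, sent rp 1 → mismatch
Recompute each column's even parity and compare to cp:
  c0: data parity 0, sent cp 0 → ok
  c1: data parity 1, sent cp 0 → mismatch
  c2: data parity 0, sent cp 0 → ok
  c3: data parity 0, sent cp 0 → ok
  c4: data parity 1, sent cp 1 → ok
Exactly one row (r4) and one column (c1) fail → the flipped bit is at their intersection.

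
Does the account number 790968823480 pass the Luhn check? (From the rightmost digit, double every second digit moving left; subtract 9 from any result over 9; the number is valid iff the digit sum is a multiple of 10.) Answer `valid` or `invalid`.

From the right, keep odd positions and double even positions (subtract 9 from any doubled value over 9):
  doubled (positions 2,4,...): 7 6 7 3 0 5 → sum 28
  kept (positions 1,3,...): 0 4 2 8 9 9 → sum 32
Total = 60.
60 mod 10 = 0, so the number is valid.

valid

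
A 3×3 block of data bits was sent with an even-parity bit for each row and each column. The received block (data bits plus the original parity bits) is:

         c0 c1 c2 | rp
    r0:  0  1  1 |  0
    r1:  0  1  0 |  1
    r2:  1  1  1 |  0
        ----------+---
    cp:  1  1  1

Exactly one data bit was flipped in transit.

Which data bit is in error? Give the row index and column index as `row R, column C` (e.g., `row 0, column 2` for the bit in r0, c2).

row 2, column 2

Recompute each row's even parity and compare to rp:
  r0: data parity 0, sent rp 0 → ok
  r1: data parity 1, sent rp 1 → ok
  r2: data parity 1, sent rp 0 → mismatch
Recompute each column's even parity and compare to cp:
  c0: data parity 1, sent cp 1 → ok
  c1: data parity 1, sent cp 1 → ok
  c2: data parity 0, sent cp 1 → mismatch
Exactly one row (r2) and one column (c2) fail → the flipped bit is at their intersection.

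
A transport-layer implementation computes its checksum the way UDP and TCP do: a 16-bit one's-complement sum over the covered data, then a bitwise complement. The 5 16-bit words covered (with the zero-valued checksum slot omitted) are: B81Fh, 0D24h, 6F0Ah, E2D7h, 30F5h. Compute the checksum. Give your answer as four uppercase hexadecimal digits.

B7E4

One's-complement addition (fold any carry out of bit 15 back into bit 0):
  0xB81F + 0x0D24 = 0x0C543
  0xC543 + 0x6F0A = 0x1344D → wrap carry → 0x344E
  0x344E + 0xE2D7 = 0x11725 → wrap carry → 0x1726
  0x1726 + 0x30F5 = 0x0481B
One's-complement sum = 0x481B.
Checksum = ~0x481B & 0xFFFF = 0xB7E4.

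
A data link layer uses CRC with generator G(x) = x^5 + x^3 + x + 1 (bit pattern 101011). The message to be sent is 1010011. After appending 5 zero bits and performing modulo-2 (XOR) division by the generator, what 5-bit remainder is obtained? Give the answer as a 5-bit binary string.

01100

Append 5 zeros: 101001100000. Divide by 101011 (XOR where the leading bit is 1):
  pos 0: 101001 XOR 101011 = 000010
  pos 4: 101000 XOR 101011 = 000011
Remainder (last 5 bits) = 01100. This is the CRC / FCS.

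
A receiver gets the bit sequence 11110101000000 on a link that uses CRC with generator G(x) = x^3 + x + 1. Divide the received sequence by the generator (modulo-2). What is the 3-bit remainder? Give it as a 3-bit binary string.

000

Modulo-2 division of 11110101000000 by 1011:
  pos 0: 1111 XOR 1011 = 0100
  pos 1: 1000 XOR 1011 = 0011
  pos 3: 1110 XOR 1011 = 0101
  pos 4: 1011 XOR 1011 = 0000
Remainder = 000 (zero — the frame passes the CRC check).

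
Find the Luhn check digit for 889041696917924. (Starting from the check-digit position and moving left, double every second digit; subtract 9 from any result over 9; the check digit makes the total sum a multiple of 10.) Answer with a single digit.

Partial digits right→left: 4 2 9 7 1 9 6 9 6 1 4 0 9 8 8
Double every second digit counting from the check-digit position (so the 1st, 3rd, 5th, ... of the partial from the right).
  doubled (with −9 where >9): 8 9 2 3 3 8 9 7 → sum 49
  kept as-is: 2 7 9 9 1 0 8 → sum 36
Total = 49 + 36 = 85.
Check digit = (10 − (85 mod 10)) mod 10 = 5.

5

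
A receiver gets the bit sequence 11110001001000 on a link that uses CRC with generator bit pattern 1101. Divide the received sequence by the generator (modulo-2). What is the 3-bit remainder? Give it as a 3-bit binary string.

100

Modulo-2 division of 11110001001000 by 1101:
  pos 0: 1111 XOR 1101 = 0010
  pos 2: 1000 XOR 1101 = 0101
  pos 3: 1010 XOR 1101 = 0111
  pos 4: 1111 XOR 1101 = 0010
  pos 6: 1000 XOR 1101 = 0101
  pos 7: 1011 XOR 1101 = 0110
  pos 8: 1100 XOR 1101 = 0001
Remainder = 100 (nonzero — an error is detected).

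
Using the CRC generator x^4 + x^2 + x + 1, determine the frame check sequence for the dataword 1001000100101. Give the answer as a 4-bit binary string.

Append 4 zeros: 10010001001010000. Divide by 10111 (XOR where the leading bit is 1):
  pos 0: 10010 XOR 10111 = 00101
  pos 2: 10100 XOR 10111 = 00011
  pos 5: 11100 XOR 10111 = 01011
  pos 6: 10111 XOR 10111 = 00000
  pos 12: 10000 XOR 10111 = 00111
Remainder (last 4 bits) = 0111. This is the CRC / FCS.

0111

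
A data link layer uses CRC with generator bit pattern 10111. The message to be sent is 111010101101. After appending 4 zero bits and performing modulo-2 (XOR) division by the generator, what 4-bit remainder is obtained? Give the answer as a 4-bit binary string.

Append 4 zeros: 1110101011010000. Divide by 10111 (XOR where the leading bit is 1):
  pos 0: 11101 XOR 10111 = 01010
  pos 1: 10100 XOR 10111 = 00011
  pos 4: 11101 XOR 10111 = 01010
  pos 5: 10101 XOR 10111 = 00010
  pos 8: 10010 XOR 10111 = 00101
  pos 10: 10100 XOR 10111 = 00011
Remainder (last 4 bits) = 0110. This is the CRC / FCS.

0110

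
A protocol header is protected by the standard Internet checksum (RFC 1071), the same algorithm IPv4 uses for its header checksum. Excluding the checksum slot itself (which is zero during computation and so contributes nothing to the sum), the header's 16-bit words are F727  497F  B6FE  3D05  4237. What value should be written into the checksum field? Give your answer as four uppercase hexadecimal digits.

891D

One's-complement addition (fold any carry out of bit 15 back into bit 0):
  0xF727 + 0x497F = 0x140A6 → wrap carry → 0x40A7
  0x40A7 + 0xB6FE = 0x0F7A5
  0xF7A5 + 0x3D05 = 0x134AA → wrap carry → 0x34AB
  0x34AB + 0x4237 = 0x076E2
One's-complement sum = 0x76E2.
Checksum = ~0x76E2 & 0xFFFF = 0x891D.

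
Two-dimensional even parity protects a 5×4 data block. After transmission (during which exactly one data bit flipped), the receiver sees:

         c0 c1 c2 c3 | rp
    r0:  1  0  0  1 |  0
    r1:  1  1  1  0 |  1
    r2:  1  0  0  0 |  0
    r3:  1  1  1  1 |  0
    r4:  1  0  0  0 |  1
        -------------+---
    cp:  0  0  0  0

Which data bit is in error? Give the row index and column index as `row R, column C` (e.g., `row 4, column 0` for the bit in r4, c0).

Recompute each row's even parity and compare to rp:
  r0: data parity 0, sent rp 0 → ok
  r1: data parity 1, sent rp 1 → ok
  r2: data parity 1, sent rp 0 → mismatch
  r3: data parity 0, sent rp 0 → ok
  r4: data parity 1, sent rp 1 → ok
Recompute each column's even parity and compare to cp:
  c0: data parity 1, sent cp 0 → mismatch
  c1: data parity 0, sent cp 0 → ok
  c2: data parity 0, sent cp 0 → ok
  c3: data parity 0, sent cp 0 → ok
Exactly one row (r2) and one column (c0) fail → the flipped bit is at their intersection.

row 2, column 0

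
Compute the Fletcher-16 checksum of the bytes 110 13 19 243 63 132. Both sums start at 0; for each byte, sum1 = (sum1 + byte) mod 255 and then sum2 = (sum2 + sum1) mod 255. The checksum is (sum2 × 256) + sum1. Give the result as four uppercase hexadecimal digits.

Running sums (mod 255):
  after byte 0 (110): sum1=110, sum2=110
  after byte 1 (13): sum1=123, sum2=233
  after byte 2 (19): sum1=142, sum2=120
  after byte 3 (243): sum1=130, sum2=250
  after byte 4 (63): sum1=193, sum2=188
  after byte 5 (132): sum1=70, sum2=3
Checksum = sum2·256 + sum1 = 3·256 + 70 = 838 = 0x0346.

0346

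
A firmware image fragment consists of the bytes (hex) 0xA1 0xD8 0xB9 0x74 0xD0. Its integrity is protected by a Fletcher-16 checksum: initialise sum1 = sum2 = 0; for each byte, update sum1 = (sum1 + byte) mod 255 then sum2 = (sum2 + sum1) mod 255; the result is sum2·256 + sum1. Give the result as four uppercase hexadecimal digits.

7279

Running sums (mod 255):
  after byte 0 (0xA1): sum1=161, sum2=161
  after byte 1 (0xD8): sum1=122, sum2=28
  after byte 2 (0xB9): sum1=52, sum2=80
  after byte 3 (0x74): sum1=168, sum2=248
  after byte 4 (0xD0): sum1=121, sum2=114
Checksum = sum2·256 + sum1 = 114·256 + 121 = 29305 = 0x7279.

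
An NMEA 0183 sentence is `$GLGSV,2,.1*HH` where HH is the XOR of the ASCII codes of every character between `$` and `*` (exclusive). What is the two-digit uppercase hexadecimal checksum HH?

64

XOR the ASCII codes of the payload characters:
  'G' = 0x47 → acc = 0x47
  'L' = 0x4C → acc = 0x0B
  'G' = 0x47 → acc = 0x4C
  'S' = 0x53 → acc = 0x1F
  'V' = 0x56 → acc = 0x49
  ',' = 0x2C → acc = 0x65
  '2' = 0x32 → acc = 0x57
  ',' = 0x2C → acc = 0x7B
  '.' = 0x2E → acc = 0x55
  '1' = 0x31 → acc = 0x64
Checksum = 0x64.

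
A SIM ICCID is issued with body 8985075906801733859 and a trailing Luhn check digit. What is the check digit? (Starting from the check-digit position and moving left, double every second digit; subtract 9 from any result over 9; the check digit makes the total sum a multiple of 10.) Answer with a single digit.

Partial digits right→left: 9 5 8 3 3 7 1 0 8 6 0 9 5 7 0 5 8 9 8
Double every second digit counting from the check-digit position (so the 1st, 3rd, 5th, ... of the partial from the right).
  doubled (with −9 where >9): 9 7 6 2 7 0 1 0 7 7 → sum 46
  kept as-is: 5 3 7 0 6 9 7 5 9 → sum 51
Total = 46 + 51 = 97.
Check digit = (10 − (97 mod 10)) mod 10 = 3.

3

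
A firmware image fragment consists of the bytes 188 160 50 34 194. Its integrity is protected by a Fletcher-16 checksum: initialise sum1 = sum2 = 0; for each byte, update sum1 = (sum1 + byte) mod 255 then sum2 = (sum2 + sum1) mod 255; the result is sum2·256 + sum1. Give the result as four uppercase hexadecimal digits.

CF74

Running sums (mod 255):
  after byte 0 (188): sum1=188, sum2=188
  after byte 1 (160): sum1=93, sum2=26
  after byte 2 (50): sum1=143, sum2=169
  after byte 3 (34): sum1=177, sum2=91
  after byte 4 (194): sum1=116, sum2=207
Checksum = sum2·256 + sum1 = 207·256 + 116 = 53108 = 0xCF74.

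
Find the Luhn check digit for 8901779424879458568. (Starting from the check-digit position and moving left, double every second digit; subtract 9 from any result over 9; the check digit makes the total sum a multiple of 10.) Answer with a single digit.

Partial digits right→left: 8 6 5 8 5 4 9 7 8 4 2 4 9 7 7 1 0 9 8
Double every second digit counting from the check-digit position (so the 1st, 3rd, 5th, ... of the partial from the right).
  doubled (with −9 where >9): 7 1 1 9 7 4 9 5 0 7 → sum 50
  kept as-is: 6 8 4 7 4 4 7 1 9 → sum 50
Total = 50 + 50 = 100.
Check digit = (10 − (100 mod 10)) mod 10 = 0.

0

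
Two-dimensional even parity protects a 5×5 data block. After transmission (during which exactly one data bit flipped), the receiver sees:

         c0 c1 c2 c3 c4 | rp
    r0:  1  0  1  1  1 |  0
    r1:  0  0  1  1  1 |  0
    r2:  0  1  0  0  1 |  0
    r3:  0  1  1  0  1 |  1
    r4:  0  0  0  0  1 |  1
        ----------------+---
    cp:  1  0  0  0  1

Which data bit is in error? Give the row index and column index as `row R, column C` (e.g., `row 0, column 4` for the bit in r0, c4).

row 1, column 2

Recompute each row's even parity and compare to rp:
  r0: data parity 0, sent rp 0 → ok
  r1: data parity 1, sent rp 0 → mismatch
  r2: data parity 0, sent rp 0 → ok
  r3: data parity 1, sent rp 1 → ok
  r4: data parity 1, sent rp 1 → ok
Recompute each column's even parity and compare to cp:
  c0: data parity 1, sent cp 1 → ok
  c1: data parity 0, sent cp 0 → ok
  c2: data parity 1, sent cp 0 → mismatch
  c3: data parity 0, sent cp 0 → ok
  c4: data parity 1, sent cp 1 → ok
Exactly one row (r1) and one column (c2) fail → the flipped bit is at their intersection.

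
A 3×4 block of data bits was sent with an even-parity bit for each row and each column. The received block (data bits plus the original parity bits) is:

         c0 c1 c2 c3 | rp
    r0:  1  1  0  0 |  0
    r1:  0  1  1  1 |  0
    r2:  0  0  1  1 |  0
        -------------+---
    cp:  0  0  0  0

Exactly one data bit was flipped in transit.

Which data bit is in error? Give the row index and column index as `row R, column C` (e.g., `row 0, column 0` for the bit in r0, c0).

Recompute each row's even parity and compare to rp:
  r0: data parity 0, sent rp 0 → ok
  r1: data parity 1, sent rp 0 → mismatch
  r2: data parity 0, sent rp 0 → ok
Recompute each column's even parity and compare to cp:
  c0: data parity 1, sent cp 0 → mismatch
  c1: data parity 0, sent cp 0 → ok
  c2: data parity 0, sent cp 0 → ok
  c3: data parity 0, sent cp 0 → ok
Exactly one row (r1) and one column (c0) fail → the flipped bit is at their intersection.

row 1, column 0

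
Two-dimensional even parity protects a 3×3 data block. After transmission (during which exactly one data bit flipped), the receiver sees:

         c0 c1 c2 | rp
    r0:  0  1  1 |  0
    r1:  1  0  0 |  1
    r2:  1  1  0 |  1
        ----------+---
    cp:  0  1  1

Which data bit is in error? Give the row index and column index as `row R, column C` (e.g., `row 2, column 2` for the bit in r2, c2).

row 2, column 1

Recompute each row's even parity and compare to rp:
  r0: data parity 0, sent rp 0 → ok
  r1: data parity 1, sent rp 1 → ok
  r2: data parity 0, sent rp 1 → mismatch
Recompute each column's even parity and compare to cp:
  c0: data parity 0, sent cp 0 → ok
  c1: data parity 0, sent cp 1 → mismatch
  c2: data parity 1, sent cp 1 → ok
Exactly one row (r2) and one column (c1) fail → the flipped bit is at their intersection.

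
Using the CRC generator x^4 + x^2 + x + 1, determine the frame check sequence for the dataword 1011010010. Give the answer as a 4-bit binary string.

Append 4 zeros: 10110100100000. Divide by 10111 (XOR where the leading bit is 1):
  pos 0: 10110 XOR 10111 = 00001
  pos 4: 11001 XOR 10111 = 01110
  pos 5: 11100 XOR 10111 = 01011
  pos 6: 10110 XOR 10111 = 00001
Remainder (last 4 bits) = 1000. This is the CRC / FCS.

1000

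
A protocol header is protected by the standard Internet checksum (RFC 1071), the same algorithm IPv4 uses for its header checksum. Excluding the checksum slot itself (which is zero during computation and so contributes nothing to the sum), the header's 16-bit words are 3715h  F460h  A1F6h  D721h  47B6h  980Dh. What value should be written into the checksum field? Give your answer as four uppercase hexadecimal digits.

7BAD

One's-complement addition (fold any carry out of bit 15 back into bit 0):
  0x3715 + 0xF460 = 0x12B75 → wrap carry → 0x2B76
  0x2B76 + 0xA1F6 = 0x0CD6C
  0xCD6C + 0xD721 = 0x1A48D → wrap carry → 0xA48E
  0xA48E + 0x47B6 = 0x0EC44
  0xEC44 + 0x980D = 0x18451 → wrap carry → 0x8452
One's-complement sum = 0x8452.
Checksum = ~0x8452 & 0xFFFF = 0x7BAD.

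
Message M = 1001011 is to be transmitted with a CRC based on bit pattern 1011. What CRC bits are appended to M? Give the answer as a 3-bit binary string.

Append 3 zeros: 1001011000. Divide by 1011 (XOR where the leading bit is 1):
  pos 0: 1001 XOR 1011 = 0010
  pos 2: 1001 XOR 1011 = 0010
  pos 4: 1010 XOR 1011 = 0001
Remainder (last 3 bits) = 100. This is the CRC / FCS.

100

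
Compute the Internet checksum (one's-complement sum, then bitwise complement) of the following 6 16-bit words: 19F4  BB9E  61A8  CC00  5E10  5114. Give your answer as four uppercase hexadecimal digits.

4D9F

One's-complement addition (fold any carry out of bit 15 back into bit 0):
  0x19F4 + 0xBB9E = 0x0D592
  0xD592 + 0x61A8 = 0x1373A → wrap carry → 0x373B
  0x373B + 0xCC00 = 0x1033B → wrap carry → 0x033C
  0x033C + 0x5E10 = 0x0614C
  0x614C + 0x5114 = 0x0B260
One's-complement sum = 0xB260.
Checksum = ~0xB260 & 0xFFFF = 0x4D9F.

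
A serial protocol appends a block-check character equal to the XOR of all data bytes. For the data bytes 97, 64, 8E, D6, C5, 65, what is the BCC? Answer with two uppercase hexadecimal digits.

0B

XOR the bytes together:
  start with 0x97
  0x97 ⊕ 0x64 = 0xF3
  0xF3 ⊕ 0x8E = 0x7D
  0x7D ⊕ 0xD6 = 0xAB
  0xAB ⊕ 0xC5 = 0x6E
  0x6E ⊕ 0x65 = 0x0B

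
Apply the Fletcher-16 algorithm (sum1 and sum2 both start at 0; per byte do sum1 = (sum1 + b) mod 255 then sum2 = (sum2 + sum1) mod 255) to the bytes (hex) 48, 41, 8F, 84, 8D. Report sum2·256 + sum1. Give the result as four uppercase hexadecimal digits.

B32B

Running sums (mod 255):
  after byte 0 (48): sum1=72, sum2=72
  after byte 1 (41): sum1=137, sum2=209
  after byte 2 (8F): sum1=25, sum2=234
  after byte 3 (84): sum1=157, sum2=136
  after byte 4 (8D): sum1=43, sum2=179
Checksum = sum2·256 + sum1 = 179·256 + 43 = 45867 = 0xB32B.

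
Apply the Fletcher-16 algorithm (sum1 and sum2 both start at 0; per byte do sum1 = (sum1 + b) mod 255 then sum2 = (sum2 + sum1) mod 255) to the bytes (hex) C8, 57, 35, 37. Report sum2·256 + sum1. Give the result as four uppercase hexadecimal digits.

CA8C

Running sums (mod 255):
  after byte 0 (C8): sum1=200, sum2=200
  after byte 1 (57): sum1=32, sum2=232
  after byte 2 (35): sum1=85, sum2=62
  after byte 3 (37): sum1=140, sum2=202
Checksum = sum2·256 + sum1 = 202·256 + 140 = 51852 = 0xCA8C.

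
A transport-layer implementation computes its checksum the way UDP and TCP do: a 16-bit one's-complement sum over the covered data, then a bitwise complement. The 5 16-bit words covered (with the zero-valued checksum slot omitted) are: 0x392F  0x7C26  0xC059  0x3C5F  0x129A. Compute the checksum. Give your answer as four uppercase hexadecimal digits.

3B57

One's-complement addition (fold any carry out of bit 15 back into bit 0):
  0x392F + 0x7C26 = 0x0B555
  0xB555 + 0xC059 = 0x175AE → wrap carry → 0x75AF
  0x75AF + 0x3C5F = 0x0B20E
  0xB20E + 0x129A = 0x0C4A8
One's-complement sum = 0xC4A8.
Checksum = ~0xC4A8 & 0xFFFF = 0x3B57.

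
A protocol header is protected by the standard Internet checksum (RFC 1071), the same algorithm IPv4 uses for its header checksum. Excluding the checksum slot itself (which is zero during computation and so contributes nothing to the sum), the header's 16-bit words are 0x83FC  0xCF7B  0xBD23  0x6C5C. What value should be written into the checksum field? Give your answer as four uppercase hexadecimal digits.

8307

One's-complement addition (fold any carry out of bit 15 back into bit 0):
  0x83FC + 0xCF7B = 0x15377 → wrap carry → 0x5378
  0x5378 + 0xBD23 = 0x1109B → wrap carry → 0x109C
  0x109C + 0x6C5C = 0x07CF8
One's-complement sum = 0x7CF8.
Checksum = ~0x7CF8 & 0xFFFF = 0x8307.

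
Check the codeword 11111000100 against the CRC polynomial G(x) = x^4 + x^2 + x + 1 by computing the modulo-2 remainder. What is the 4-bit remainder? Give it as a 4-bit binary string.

Modulo-2 division of 11111000100 by 10111:
  pos 0: 11111 XOR 10111 = 01000
  pos 1: 10000 XOR 10111 = 00111
  pos 3: 11100 XOR 10111 = 01011
  pos 4: 10111 XOR 10111 = 00000
Remainder = 0000 (zero — the frame passes the CRC check).

0000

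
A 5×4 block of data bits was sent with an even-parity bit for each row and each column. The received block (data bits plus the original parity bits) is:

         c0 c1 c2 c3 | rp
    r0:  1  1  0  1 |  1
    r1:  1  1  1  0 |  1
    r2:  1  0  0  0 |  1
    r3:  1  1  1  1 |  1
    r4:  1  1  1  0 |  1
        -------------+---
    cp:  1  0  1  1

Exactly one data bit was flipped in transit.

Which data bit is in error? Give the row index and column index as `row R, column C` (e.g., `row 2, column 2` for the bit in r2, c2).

row 3, column 3

Recompute each row's even parity and compare to rp:
  r0: data parity 1, sent rp 1 → ok
  r1: data parity 1, sent rp 1 → ok
  r2: data parity 1, sent rp 1 → ok
  r3: data parity 0, sent rp 1 → mismatch
  r4: data parity 1, sent rp 1 → ok
Recompute each column's even parity and compare to cp:
  c0: data parity 1, sent cp 1 → ok
  c1: data parity 0, sent cp 0 → ok
  c2: data parity 1, sent cp 1 → ok
  c3: data parity 0, sent cp 1 → mismatch
Exactly one row (r3) and one column (c3) fail → the flipped bit is at their intersection.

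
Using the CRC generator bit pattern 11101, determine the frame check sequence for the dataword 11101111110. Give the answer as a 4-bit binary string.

1110

Append 4 zeros: 111011111100000. Divide by 11101 (XOR where the leading bit is 1):
  pos 0: 11101 XOR 11101 = 00000
  pos 5: 11111 XOR 11101 = 00010
  pos 8: 10000 XOR 11101 = 01101
  pos 9: 11010 XOR 11101 = 00111
Remainder (last 4 bits) = 1110. This is the CRC / FCS.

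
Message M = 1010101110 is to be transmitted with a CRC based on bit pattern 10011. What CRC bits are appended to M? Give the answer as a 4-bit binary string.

Append 4 zeros: 10101011100000. Divide by 10011 (XOR where the leading bit is 1):
  pos 0: 10101 XOR 10011 = 00110
  pos 2: 11001 XOR 10011 = 01010
  pos 3: 10101 XOR 10011 = 00110
  pos 5: 11010 XOR 10011 = 01001
  pos 6: 10010 XOR 10011 = 00001
Remainder (last 4 bits) = 1000. This is the CRC / FCS.

1000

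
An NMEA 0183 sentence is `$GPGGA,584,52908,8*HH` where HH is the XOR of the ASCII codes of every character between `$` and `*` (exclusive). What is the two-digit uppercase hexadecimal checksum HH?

4D

XOR the ASCII codes of the payload characters:
  'G' = 0x47 → acc = 0x47
  'P' = 0x50 → acc = 0x17
  'G' = 0x47 → acc = 0x50
  'G' = 0x47 → acc = 0x17
  'A' = 0x41 → acc = 0x56
  ',' = 0x2C → acc = 0x7A
  '5' = 0x35 → acc = 0x4F
  '8' = 0x38 → acc = 0x77
  '4' = 0x34 → acc = 0x43
  ',' = 0x2C → acc = 0x6F
  '5' = 0x35 → acc = 0x5A
  '2' = 0x32 → acc = 0x68
  '9' = 0x39 → acc = 0x51
  '0' = 0x30 → acc = 0x61
  '8' = 0x38 → acc = 0x59
  ',' = 0x2C → acc = 0x75
  '8' = 0x38 → acc = 0x4D
Checksum = 0x4D.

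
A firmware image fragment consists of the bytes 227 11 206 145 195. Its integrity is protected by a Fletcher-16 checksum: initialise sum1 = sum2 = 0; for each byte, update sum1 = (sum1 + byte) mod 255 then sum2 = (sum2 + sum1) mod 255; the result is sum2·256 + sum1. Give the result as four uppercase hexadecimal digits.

F213

Running sums (mod 255):
  after byte 0 (227): sum1=227, sum2=227
  after byte 1 (11): sum1=238, sum2=210
  after byte 2 (206): sum1=189, sum2=144
  after byte 3 (145): sum1=79, sum2=223
  after byte 4 (195): sum1=19, sum2=242
Checksum = sum2·256 + sum1 = 242·256 + 19 = 61971 = 0xF213.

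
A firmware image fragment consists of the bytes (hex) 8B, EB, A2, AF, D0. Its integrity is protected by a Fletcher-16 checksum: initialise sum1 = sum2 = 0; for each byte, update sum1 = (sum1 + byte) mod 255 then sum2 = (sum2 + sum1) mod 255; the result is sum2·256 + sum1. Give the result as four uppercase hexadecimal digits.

819A

Running sums (mod 255):
  after byte 0 (8B): sum1=139, sum2=139
  after byte 1 (EB): sum1=119, sum2=3
  after byte 2 (A2): sum1=26, sum2=29
  after byte 3 (AF): sum1=201, sum2=230
  after byte 4 (D0): sum1=154, sum2=129
Checksum = sum2·256 + sum1 = 129·256 + 154 = 33178 = 0x819A.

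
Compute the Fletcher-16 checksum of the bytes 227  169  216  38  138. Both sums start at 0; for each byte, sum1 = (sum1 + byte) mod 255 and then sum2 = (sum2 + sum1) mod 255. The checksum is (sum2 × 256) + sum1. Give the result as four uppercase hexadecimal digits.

Running sums (mod 255):
  after byte 0 (227): sum1=227, sum2=227
  after byte 1 (169): sum1=141, sum2=113
  after byte 2 (216): sum1=102, sum2=215
  after byte 3 (38): sum1=140, sum2=100
  after byte 4 (138): sum1=23, sum2=123
Checksum = sum2·256 + sum1 = 123·256 + 23 = 31511 = 0x7B17.

7B17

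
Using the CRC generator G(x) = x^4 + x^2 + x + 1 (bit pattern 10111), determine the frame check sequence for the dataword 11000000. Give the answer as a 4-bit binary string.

1111

Append 4 zeros: 110000000000. Divide by 10111 (XOR where the leading bit is 1):
  pos 0: 11000 XOR 10111 = 01111
  pos 1: 11110 XOR 10111 = 01001
  pos 2: 10010 XOR 10111 = 00101
  pos 4: 10100 XOR 10111 = 00011
  pos 7: 11000 XOR 10111 = 01111
Remainder (last 4 bits) = 1111. This is the CRC / FCS.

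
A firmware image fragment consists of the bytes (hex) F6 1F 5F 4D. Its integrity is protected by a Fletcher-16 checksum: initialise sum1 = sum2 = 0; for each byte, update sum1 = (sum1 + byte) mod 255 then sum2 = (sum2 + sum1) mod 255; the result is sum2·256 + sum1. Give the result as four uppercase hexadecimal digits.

45C2

Running sums (mod 255):
  after byte 0 (F6): sum1=246, sum2=246
  after byte 1 (1F): sum1=22, sum2=13
  after byte 2 (5F): sum1=117, sum2=130
  after byte 3 (4D): sum1=194, sum2=69
Checksum = sum2·256 + sum1 = 69·256 + 194 = 17858 = 0x45C2.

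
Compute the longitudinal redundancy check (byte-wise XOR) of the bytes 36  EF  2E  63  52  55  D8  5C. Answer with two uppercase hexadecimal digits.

17

XOR the bytes together:
  start with 0x36
  0x36 ⊕ 0xEF = 0xD9
  0xD9 ⊕ 0x2E = 0xF7
  0xF7 ⊕ 0x63 = 0x94
  0x94 ⊕ 0x52 = 0xC6
  0xC6 ⊕ 0x55 = 0x93
  0x93 ⊕ 0xD8 = 0x4B
  0x4B ⊕ 0x5C = 0x17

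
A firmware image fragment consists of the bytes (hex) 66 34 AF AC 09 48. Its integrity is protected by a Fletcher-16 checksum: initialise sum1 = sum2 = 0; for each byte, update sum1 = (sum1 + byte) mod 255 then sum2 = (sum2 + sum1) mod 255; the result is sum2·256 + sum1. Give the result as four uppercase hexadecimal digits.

Running sums (mod 255):
  after byte 0 (66): sum1=102, sum2=102
  after byte 1 (34): sum1=154, sum2=1
  after byte 2 (AF): sum1=74, sum2=75
  after byte 3 (AC): sum1=246, sum2=66
  after byte 4 (09): sum1=0, sum2=66
  after byte 5 (48): sum1=72, sum2=138
Checksum = sum2·256 + sum1 = 138·256 + 72 = 35400 = 0x8A48.

8A48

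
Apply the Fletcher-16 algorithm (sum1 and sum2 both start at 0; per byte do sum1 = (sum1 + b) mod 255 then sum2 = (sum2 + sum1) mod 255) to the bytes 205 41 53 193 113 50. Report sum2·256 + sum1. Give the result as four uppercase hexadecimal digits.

CF91

Running sums (mod 255):
  after byte 0 (205): sum1=205, sum2=205
  after byte 1 (41): sum1=246, sum2=196
  after byte 2 (53): sum1=44, sum2=240
  after byte 3 (193): sum1=237, sum2=222
  after byte 4 (113): sum1=95, sum2=62
  after byte 5 (50): sum1=145, sum2=207
Checksum = sum2·256 + sum1 = 207·256 + 145 = 53137 = 0xCF91.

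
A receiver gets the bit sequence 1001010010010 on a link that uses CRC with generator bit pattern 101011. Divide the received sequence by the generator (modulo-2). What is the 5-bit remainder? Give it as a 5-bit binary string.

10011

Modulo-2 division of 1001010010010 by 101011:
  pos 0: 100101 XOR 101011 = 001110
  pos 2: 111000 XOR 101011 = 010011
  pos 3: 100111 XOR 101011 = 001100
  pos 5: 110000 XOR 101011 = 011011
  pos 6: 110111 XOR 101011 = 011100
  pos 7: 111000 XOR 101011 = 010011
Remainder = 10011 (nonzero — an error is detected).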